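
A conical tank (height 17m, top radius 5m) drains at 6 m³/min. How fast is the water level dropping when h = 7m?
1734/(1225π) ≈ 0.4506 m/min

r/h = 5/17, so r = (5/17)h
V = (1/3)πr²h = (1/3)π((5/17)h)²h = (25/867)πh³
dV/dh = (25/289)πh²
dh/dt = (dV/dt)/(dV/dh) = -6/((25/289)π·7²) = -1734/(1225π) m/min
The level is dropping at 1734/(1225π) ≈ 0.4506 m/min.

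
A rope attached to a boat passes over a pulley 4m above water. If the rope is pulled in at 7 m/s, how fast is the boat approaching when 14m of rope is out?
49√5/15 ≈ 7.304 m/s

rope² = x² + 4²
x = √(14² - 4²) = 6√5
dx/dt = (rope/x) · d(rope)/dt = (14/(6√5)) · (-7) = -49√5/15 m/s
The boat approaches at 49√5/15 ≈ 7.304 m/s.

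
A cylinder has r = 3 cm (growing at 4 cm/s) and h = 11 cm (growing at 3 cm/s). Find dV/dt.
291π cm³/s

V = πr²h
dV/dt = 2πrh·dr/dt + πr²·dh/dt
= 2π(3)(11)(4) + π(3)²(3)
= 291π cm³/s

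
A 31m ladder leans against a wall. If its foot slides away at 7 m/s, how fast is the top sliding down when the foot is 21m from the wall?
147√130/260 ≈ 6.446 m/s

x² + y² = 31²
2x·dx/dt + 2y·dy/dt = 0
dy/dt = -x/y · dx/dt = -21/(2√130) · 7 = -147√130/260 m/s
The top is descending at 147√130/260 ≈ 6.446 m/s.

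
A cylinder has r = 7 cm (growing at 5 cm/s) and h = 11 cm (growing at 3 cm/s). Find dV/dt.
917π cm³/s

V = πr²h
dV/dt = 2πrh·dr/dt + πr²·dh/dt
= 2π(7)(11)(5) + π(7)²(3)
= 917π cm³/s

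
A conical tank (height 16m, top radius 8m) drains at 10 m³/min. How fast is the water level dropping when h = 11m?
40/(121π) ≈ 0.1052 m/min

r/h = 8/16, so r = (1/2)h
V = (1/3)πr²h = (1/3)π((1/2)h)²h = (1/12)πh³
dV/dh = (1/4)πh²
dh/dt = (dV/dt)/(dV/dh) = -10/((1/4)π·11²) = -40/(121π) m/min
The level is dropping at 40/(121π) ≈ 0.1052 m/min.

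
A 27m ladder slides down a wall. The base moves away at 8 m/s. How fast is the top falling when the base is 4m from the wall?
32√713/713 ≈ 1.198 m/s

x² + y² = 27²
2x·dx/dt + 2y·dy/dt = 0
dy/dt = -x/y · dx/dt = -4/√713 · 8 = -32√713/713 m/s
The top is descending at 32√713/713 ≈ 1.198 m/s.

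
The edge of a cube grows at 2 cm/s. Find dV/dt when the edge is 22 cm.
2904 cm³/s

V = s³
dV/dt = 3s² · ds/dt = 3·22²·2 = 2904 cm³/s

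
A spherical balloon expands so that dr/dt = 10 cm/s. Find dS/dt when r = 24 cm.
1920π cm²/s

S = 4πr²
dS/dt = dS/dr · dr/dt = 8πr · 10
At r = 24: dS/dt = 1920π cm²/s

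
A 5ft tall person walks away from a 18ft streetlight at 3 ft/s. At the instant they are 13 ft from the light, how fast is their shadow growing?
15/13 ft/s

By similar triangles: 18/(x+s) = 5/s
Solving: s = 5x/13
ds/dt = 5/13 · dx/dt = 5/13 · 3 = 15/13 ft/s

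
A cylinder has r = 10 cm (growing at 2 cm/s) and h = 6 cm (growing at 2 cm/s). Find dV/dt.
440π cm³/s

V = πr²h
dV/dt = 2πrh·dr/dt + πr²·dh/dt
= 2π(10)(6)(2) + π(10)²(2)
= 440π cm³/s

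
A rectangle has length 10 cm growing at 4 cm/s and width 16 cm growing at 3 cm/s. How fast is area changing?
94 cm²/s

A = lw
dA/dt = w·dl/dt + l·dw/dt = 16·4 + 10·3 = 94 cm²/s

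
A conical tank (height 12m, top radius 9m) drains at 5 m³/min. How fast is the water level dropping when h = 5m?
16/(45π) ≈ 0.1132 m/min

r/h = 9/12, so r = (3/4)h
V = (1/3)πr²h = (1/3)π((3/4)h)²h = (3/16)πh³
dV/dh = (9/16)πh²
dh/dt = (dV/dt)/(dV/dh) = -5/((9/16)π·5²) = -16/(45π) m/min
The level is dropping at 16/(45π) ≈ 0.1132 m/min.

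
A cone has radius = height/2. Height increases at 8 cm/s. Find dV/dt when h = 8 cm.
128π cm³/s

V = (1/3)π(h/2)²h = πh³/12
dV/dt = πh²/4 · 8
At h = 8: dV/dt = 128π cm³/s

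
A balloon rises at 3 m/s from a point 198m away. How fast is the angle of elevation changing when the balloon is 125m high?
0.010834 rad/s

tan(θ) = y/198
sec²(θ) · dθ/dt = (1/198) · dy/dt
dθ/dt = cos²(θ)/198 · 3 = 198/(198² + 125²) · 3
dθ/dt = 0.010834 rad/s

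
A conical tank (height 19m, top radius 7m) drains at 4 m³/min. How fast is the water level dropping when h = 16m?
361/(3136π) ≈ 0.03664 m/min

r/h = 7/19, so r = (7/19)h
V = (1/3)πr²h = (1/3)π((7/19)h)²h = (49/1083)πh³
dV/dh = (49/361)πh²
dh/dt = (dV/dt)/(dV/dh) = -4/((49/361)π·16²) = -361/(3136π) m/min
The level is dropping at 361/(3136π) ≈ 0.03664 m/min.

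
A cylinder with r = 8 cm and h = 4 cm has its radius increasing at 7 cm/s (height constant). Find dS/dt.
280π cm²/s

S = 2πrh + 2πr² (lateral + bases)
dS/dt = (2πh + 4πr)·dr/dt = (2π·4 + 4π·8)·7
= 280π cm²/s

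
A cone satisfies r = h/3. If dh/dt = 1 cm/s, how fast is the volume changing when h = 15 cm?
25π cm³/s

V = (1/3)π(h/3)²h = πh³/27
dV/dt = πh²/9 · 1
At h = 15: dV/dt = 25π cm³/s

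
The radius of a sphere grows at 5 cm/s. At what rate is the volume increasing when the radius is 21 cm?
8820π cm³/s

V = (4/3)πr³
dV/dt = dV/dr · dr/dt = 4πr² · 5
At r = 21: dV/dt = 8820π cm³/s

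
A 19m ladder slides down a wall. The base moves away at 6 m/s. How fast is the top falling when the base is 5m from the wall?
5√21/14 ≈ 1.637 m/s

x² + y² = 19²
2x·dx/dt + 2y·dy/dt = 0
dy/dt = -x/y · dx/dt = -5/(4√21) · 6 = -5√21/14 m/s
The top is descending at 5√21/14 ≈ 1.637 m/s.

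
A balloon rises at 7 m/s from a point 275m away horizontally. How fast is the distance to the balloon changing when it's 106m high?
742√86861/86861 ≈ 2.518 m/s

z² = 275² + y²
z = √(275² + 106²) = √86861
dz/dt = y/z · dy/dt = 106/√86861 · 7 = 742√86861/86861 ≈ 2.518 m/s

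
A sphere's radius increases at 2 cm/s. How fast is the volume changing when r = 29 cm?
6728π cm³/s

V = (4/3)πr³
dV/dt = dV/dr · dr/dt = 4πr² · 2
At r = 29: dV/dt = 6728π cm³/s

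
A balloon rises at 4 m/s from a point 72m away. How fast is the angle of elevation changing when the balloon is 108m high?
0.017094 rad/s

tan(θ) = y/72
sec²(θ) · dθ/dt = (1/72) · dy/dt
dθ/dt = cos²(θ)/72 · 4 = 72/(72² + 108²) · 4
dθ/dt = 0.017094 rad/s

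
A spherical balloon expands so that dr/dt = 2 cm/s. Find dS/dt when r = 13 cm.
208π cm²/s

S = 4πr²
dS/dt = dS/dr · dr/dt = 8πr · 2
At r = 13: dS/dt = 208π cm²/s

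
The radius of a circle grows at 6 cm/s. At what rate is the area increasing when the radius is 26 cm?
312π cm²/s

A = πr²
dA/dt = 2πr · dr/dt = 2π(26)(6) = 312π cm²/s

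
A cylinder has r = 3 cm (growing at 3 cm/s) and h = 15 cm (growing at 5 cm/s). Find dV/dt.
315π cm³/s

V = πr²h
dV/dt = 2πrh·dr/dt + πr²·dh/dt
= 2π(3)(15)(3) + π(3)²(5)
= 315π cm³/s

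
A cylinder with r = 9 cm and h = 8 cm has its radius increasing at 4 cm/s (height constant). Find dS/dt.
208π cm²/s

S = 2πrh + 2πr² (lateral + bases)
dS/dt = (2πh + 4πr)·dr/dt = (2π·8 + 4π·9)·4
= 208π cm²/s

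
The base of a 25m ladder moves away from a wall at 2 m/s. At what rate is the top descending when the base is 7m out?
7/12 ≈ 0.5833 m/s

x² + y² = 25²
2x·dx/dt + 2y·dy/dt = 0
dy/dt = -x/y · dx/dt = -7/24 · 2 = -7/12 m/s
The top is descending at 7/12 ≈ 0.5833 m/s.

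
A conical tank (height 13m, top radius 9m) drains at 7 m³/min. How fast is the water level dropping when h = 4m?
1183/(1296π) ≈ 0.2906 m/min

r/h = 9/13, so r = (9/13)h
V = (1/3)πr²h = (1/3)π((9/13)h)²h = (27/169)πh³
dV/dh = (81/169)πh²
dh/dt = (dV/dt)/(dV/dh) = -7/((81/169)π·4²) = -1183/(1296π) m/min
The level is dropping at 1183/(1296π) ≈ 0.2906 m/min.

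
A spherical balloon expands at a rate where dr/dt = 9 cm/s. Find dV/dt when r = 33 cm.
39204π cm³/s

V = (4/3)πr³
dV/dt = dV/dr · dr/dt = 4πr² · 9
At r = 33: dV/dt = 39204π cm³/s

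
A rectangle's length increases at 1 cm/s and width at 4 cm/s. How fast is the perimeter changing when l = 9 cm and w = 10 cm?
10 cm/s

P = 2(l + w)
dP/dt = 2(dl/dt + dw/dt) = 2(1 + 4) = 10 cm/s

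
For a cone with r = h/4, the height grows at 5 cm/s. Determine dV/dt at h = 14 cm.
245π/4 cm³/s

V = (1/3)π(h/4)²h = πh³/48
dV/dt = πh²/16 · 5
At h = 14: dV/dt = 245π/4 cm³/s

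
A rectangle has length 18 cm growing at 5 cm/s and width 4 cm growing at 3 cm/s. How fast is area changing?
74 cm²/s

A = lw
dA/dt = w·dl/dt + l·dw/dt = 4·5 + 18·3 = 74 cm²/s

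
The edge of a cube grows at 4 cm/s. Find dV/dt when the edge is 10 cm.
1200 cm³/s

V = s³
dV/dt = 3s² · ds/dt = 3·10²·4 = 1200 cm³/s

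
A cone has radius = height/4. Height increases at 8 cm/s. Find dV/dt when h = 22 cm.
242π cm³/s

V = (1/3)π(h/4)²h = πh³/48
dV/dt = πh²/16 · 8
At h = 22: dV/dt = 242π cm³/s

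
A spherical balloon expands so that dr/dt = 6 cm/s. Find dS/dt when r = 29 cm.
1392π cm²/s

S = 4πr²
dS/dt = dS/dr · dr/dt = 8πr · 6
At r = 29: dS/dt = 1392π cm²/s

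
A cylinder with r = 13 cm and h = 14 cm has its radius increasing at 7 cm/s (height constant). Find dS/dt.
560π cm²/s

S = 2πrh + 2πr² (lateral + bases)
dS/dt = (2πh + 4πr)·dr/dt = (2π·14 + 4π·13)·7
= 560π cm²/s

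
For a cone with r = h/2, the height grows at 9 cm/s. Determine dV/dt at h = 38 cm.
3249π cm³/s

V = (1/3)π(h/2)²h = πh³/12
dV/dt = πh²/4 · 9
At h = 38: dV/dt = 3249π cm³/s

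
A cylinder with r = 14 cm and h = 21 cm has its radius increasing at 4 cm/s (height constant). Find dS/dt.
392π cm²/s

S = 2πrh + 2πr² (lateral + bases)
dS/dt = (2πh + 4πr)·dr/dt = (2π·21 + 4π·14)·4
= 392π cm²/s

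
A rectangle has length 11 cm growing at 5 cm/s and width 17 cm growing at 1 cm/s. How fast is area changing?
96 cm²/s

A = lw
dA/dt = w·dl/dt + l·dw/dt = 17·5 + 11·1 = 96 cm²/s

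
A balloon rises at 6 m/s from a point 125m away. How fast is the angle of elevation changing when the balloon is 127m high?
0.023619 rad/s

tan(θ) = y/125
sec²(θ) · dθ/dt = (1/125) · dy/dt
dθ/dt = cos²(θ)/125 · 6 = 125/(125² + 127²) · 6
dθ/dt = 0.023619 rad/s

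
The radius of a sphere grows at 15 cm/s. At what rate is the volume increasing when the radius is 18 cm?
19440π cm³/s

V = (4/3)πr³
dV/dt = dV/dr · dr/dt = 4πr² · 15
At r = 18: dV/dt = 19440π cm³/s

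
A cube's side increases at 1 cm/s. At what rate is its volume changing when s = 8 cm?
192 cm³/s

V = s³
dV/dt = 3s² · ds/dt = 3·8²·1 = 192 cm³/s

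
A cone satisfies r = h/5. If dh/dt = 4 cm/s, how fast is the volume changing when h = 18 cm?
1296π/25 cm³/s

V = (1/3)π(h/5)²h = πh³/75
dV/dt = πh²/25 · 4
At h = 18: dV/dt = 1296π/25 cm³/s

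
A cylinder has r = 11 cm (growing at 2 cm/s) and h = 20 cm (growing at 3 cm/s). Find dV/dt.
1243π cm³/s

V = πr²h
dV/dt = 2πrh·dr/dt + πr²·dh/dt
= 2π(11)(20)(2) + π(11)²(3)
= 1243π cm³/s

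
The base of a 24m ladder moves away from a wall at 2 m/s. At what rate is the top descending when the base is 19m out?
38√215/215 ≈ 2.592 m/s

x² + y² = 24²
2x·dx/dt + 2y·dy/dt = 0
dy/dt = -x/y · dx/dt = -19/√215 · 2 = -38√215/215 m/s
The top is descending at 38√215/215 ≈ 2.592 m/s.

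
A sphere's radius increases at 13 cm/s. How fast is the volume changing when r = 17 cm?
15028π cm³/s

V = (4/3)πr³
dV/dt = dV/dr · dr/dt = 4πr² · 13
At r = 17: dV/dt = 15028π cm³/s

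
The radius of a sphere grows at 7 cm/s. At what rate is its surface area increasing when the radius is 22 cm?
1232π cm²/s

S = 4πr²
dS/dt = dS/dr · dr/dt = 8πr · 7
At r = 22: dS/dt = 1232π cm²/s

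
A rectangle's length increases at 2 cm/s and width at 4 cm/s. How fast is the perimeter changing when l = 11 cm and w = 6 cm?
12 cm/s

P = 2(l + w)
dP/dt = 2(dl/dt + dw/dt) = 2(2 + 4) = 12 cm/s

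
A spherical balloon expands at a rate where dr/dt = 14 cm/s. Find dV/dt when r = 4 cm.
896π cm³/s

V = (4/3)πr³
dV/dt = dV/dr · dr/dt = 4πr² · 14
At r = 4: dV/dt = 896π cm³/s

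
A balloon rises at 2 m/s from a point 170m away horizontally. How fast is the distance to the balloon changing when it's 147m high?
294√50509/50509 ≈ 1.308 m/s

z² = 170² + y²
z = √(170² + 147²) = √50509
dz/dt = y/z · dy/dt = 147/√50509 · 2 = 294√50509/50509 ≈ 1.308 m/s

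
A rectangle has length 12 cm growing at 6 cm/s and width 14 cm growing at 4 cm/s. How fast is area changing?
132 cm²/s

A = lw
dA/dt = w·dl/dt + l·dw/dt = 14·6 + 12·4 = 132 cm²/s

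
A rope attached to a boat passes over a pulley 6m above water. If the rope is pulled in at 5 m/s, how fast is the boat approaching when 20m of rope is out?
50√91/91 ≈ 5.241 m/s

rope² = x² + 6²
x = √(20² - 6²) = 2√91
dx/dt = (rope/x) · d(rope)/dt = (20/(2√91)) · (-5) = -50√91/91 m/s
The boat approaches at 50√91/91 ≈ 5.241 m/s.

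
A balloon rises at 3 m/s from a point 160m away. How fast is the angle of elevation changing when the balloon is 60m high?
0.016438 rad/s

tan(θ) = y/160
sec²(θ) · dθ/dt = (1/160) · dy/dt
dθ/dt = cos²(θ)/160 · 3 = 160/(160² + 60²) · 3
dθ/dt = 0.016438 rad/s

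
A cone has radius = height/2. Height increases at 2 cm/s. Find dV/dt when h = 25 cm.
625π/2 cm³/s

V = (1/3)π(h/2)²h = πh³/12
dV/dt = πh²/4 · 2
At h = 25: dV/dt = 625π/2 cm³/s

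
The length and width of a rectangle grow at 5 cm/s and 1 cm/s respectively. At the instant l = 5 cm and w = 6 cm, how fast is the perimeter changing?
12 cm/s

P = 2(l + w)
dP/dt = 2(dl/dt + dw/dt) = 2(5 + 1) = 12 cm/s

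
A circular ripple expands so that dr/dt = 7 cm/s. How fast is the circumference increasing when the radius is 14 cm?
14π cm/s

C = 2πr
dC/dt = 2π · dr/dt = 2π · 7 = 14π cm/s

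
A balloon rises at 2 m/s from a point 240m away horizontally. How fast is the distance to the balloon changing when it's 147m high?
98√8801/8801 ≈ 1.045 m/s

z² = 240² + y²
z = √(240² + 147²) = 3√8801
dz/dt = y/z · dy/dt = 147/(3√8801) · 2 = 98√8801/8801 ≈ 1.045 m/s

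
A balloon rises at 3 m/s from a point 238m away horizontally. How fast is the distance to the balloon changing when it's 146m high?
219√19490/19490 ≈ 1.569 m/s

z² = 238² + y²
z = √(238² + 146²) = 2√19490
dz/dt = y/z · dy/dt = 146/(2√19490) · 3 = 219√19490/19490 ≈ 1.569 m/s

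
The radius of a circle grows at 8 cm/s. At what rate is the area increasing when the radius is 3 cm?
48π cm²/s

A = πr²
dA/dt = 2πr · dr/dt = 2π(3)(8) = 48π cm²/s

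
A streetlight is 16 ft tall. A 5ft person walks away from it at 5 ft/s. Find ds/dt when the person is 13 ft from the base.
25/11 ft/s

By similar triangles: 16/(x+s) = 5/s
Solving: s = 5x/11
ds/dt = 5/11 · dx/dt = 5/11 · 5 = 25/11 ft/s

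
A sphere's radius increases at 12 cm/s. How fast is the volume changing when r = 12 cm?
6912π cm³/s

V = (4/3)πr³
dV/dt = dV/dr · dr/dt = 4πr² · 12
At r = 12: dV/dt = 6912π cm³/s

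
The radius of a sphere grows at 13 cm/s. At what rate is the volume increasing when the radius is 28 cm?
40768π cm³/s

V = (4/3)πr³
dV/dt = dV/dr · dr/dt = 4πr² · 13
At r = 28: dV/dt = 40768π cm³/s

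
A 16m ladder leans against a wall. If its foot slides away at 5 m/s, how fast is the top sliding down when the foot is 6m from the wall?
3√55/11 ≈ 2.023 m/s

x² + y² = 16²
2x·dx/dt + 2y·dy/dt = 0
dy/dt = -x/y · dx/dt = -6/(2√55) · 5 = -3√55/11 m/s
The top is descending at 3√55/11 ≈ 2.023 m/s.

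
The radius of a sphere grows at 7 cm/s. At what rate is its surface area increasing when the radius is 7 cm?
392π cm²/s

S = 4πr²
dS/dt = dS/dr · dr/dt = 8πr · 7
At r = 7: dS/dt = 392π cm²/s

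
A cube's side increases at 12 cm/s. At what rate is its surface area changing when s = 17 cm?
2448 cm²/s

A = 6s²
dA/dt = 12s · ds/dt = 12·17·12 = 2448 cm²/s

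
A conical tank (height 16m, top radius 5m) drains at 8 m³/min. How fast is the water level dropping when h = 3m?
2048/(225π) ≈ 2.897 m/min

r/h = 5/16, so r = (5/16)h
V = (1/3)πr²h = (1/3)π((5/16)h)²h = (25/768)πh³
dV/dh = (25/256)πh²
dh/dt = (dV/dt)/(dV/dh) = -8/((25/256)π·3²) = -2048/(225π) m/min
The level is dropping at 2048/(225π) ≈ 2.897 m/min.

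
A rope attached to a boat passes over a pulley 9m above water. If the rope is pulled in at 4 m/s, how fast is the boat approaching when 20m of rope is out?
80√319/319 ≈ 4.479 m/s

rope² = x² + 9²
x = √(20² - 9²) = √319
dx/dt = (rope/x) · d(rope)/dt = (20/√319) · (-4) = -80√319/319 m/s
The boat approaches at 80√319/319 ≈ 4.479 m/s.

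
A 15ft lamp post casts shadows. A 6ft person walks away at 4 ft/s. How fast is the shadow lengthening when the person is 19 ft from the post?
8/3 ft/s

By similar triangles: 15/(x+s) = 6/s
Solving: s = 6x/9
ds/dt = 6/9 · dx/dt = 2/3 · 4 = 8/3 ft/s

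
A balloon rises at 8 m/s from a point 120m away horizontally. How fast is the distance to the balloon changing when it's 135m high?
72√145/145 ≈ 5.979 m/s

z² = 120² + y²
z = √(120² + 135²) = 15√145
dz/dt = y/z · dy/dt = 135/(15√145) · 8 = 72√145/145 ≈ 5.979 m/s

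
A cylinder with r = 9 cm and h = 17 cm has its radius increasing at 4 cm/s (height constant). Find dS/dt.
280π cm²/s

S = 2πrh + 2πr² (lateral + bases)
dS/dt = (2πh + 4πr)·dr/dt = (2π·17 + 4π·9)·4
= 280π cm²/s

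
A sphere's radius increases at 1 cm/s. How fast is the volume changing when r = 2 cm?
16π cm³/s

V = (4/3)πr³
dV/dt = dV/dr · dr/dt = 4πr² · 1
At r = 2: dV/dt = 16π cm³/s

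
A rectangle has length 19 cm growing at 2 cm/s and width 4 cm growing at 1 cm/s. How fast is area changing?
27 cm²/s

A = lw
dA/dt = w·dl/dt + l·dw/dt = 4·2 + 19·1 = 27 cm²/s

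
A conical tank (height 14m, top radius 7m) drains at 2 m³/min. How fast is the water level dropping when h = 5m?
8/(25π) ≈ 0.1019 m/min

r/h = 7/14, so r = (1/2)h
V = (1/3)πr²h = (1/3)π((1/2)h)²h = (1/12)πh³
dV/dh = (1/4)πh²
dh/dt = (dV/dt)/(dV/dh) = -2/((1/4)π·5²) = -8/(25π) m/min
The level is dropping at 8/(25π) ≈ 0.1019 m/min.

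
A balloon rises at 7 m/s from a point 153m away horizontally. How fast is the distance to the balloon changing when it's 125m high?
875√39034/39034 ≈ 4.429 m/s

z² = 153² + y²
z = √(153² + 125²) = √39034
dz/dt = y/z · dy/dt = 125/√39034 · 7 = 875√39034/39034 ≈ 4.429 m/s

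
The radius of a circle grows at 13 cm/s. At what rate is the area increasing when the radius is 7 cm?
182π cm²/s

A = πr²
dA/dt = 2πr · dr/dt = 2π(7)(13) = 182π cm²/s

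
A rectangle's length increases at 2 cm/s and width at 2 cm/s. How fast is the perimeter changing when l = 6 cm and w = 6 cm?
8 cm/s

P = 2(l + w)
dP/dt = 2(dl/dt + dw/dt) = 2(2 + 2) = 8 cm/s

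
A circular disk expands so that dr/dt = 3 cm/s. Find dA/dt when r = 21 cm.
126π cm²/s

A = πr²
dA/dt = 2πr · dr/dt = 2π(21)(3) = 126π cm²/s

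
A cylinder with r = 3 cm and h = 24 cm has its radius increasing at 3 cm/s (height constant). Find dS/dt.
180π cm²/s

S = 2πrh + 2πr² (lateral + bases)
dS/dt = (2πh + 4πr)·dr/dt = (2π·24 + 4π·3)·3
= 180π cm²/s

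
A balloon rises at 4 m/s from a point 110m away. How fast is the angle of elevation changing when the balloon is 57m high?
0.028666 rad/s

tan(θ) = y/110
sec²(θ) · dθ/dt = (1/110) · dy/dt
dθ/dt = cos²(θ)/110 · 4 = 110/(110² + 57²) · 4
dθ/dt = 0.028666 rad/s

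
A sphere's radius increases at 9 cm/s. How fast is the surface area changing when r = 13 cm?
936π cm²/s

S = 4πr²
dS/dt = dS/dr · dr/dt = 8πr · 9
At r = 13: dS/dt = 936π cm²/s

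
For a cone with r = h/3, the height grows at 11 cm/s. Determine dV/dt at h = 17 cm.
3179π/9 cm³/s

V = (1/3)π(h/3)²h = πh³/27
dV/dt = πh²/9 · 11
At h = 17: dV/dt = 3179π/9 cm³/s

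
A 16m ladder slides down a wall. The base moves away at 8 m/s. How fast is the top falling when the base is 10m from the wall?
40√39/39 ≈ 6.405 m/s

x² + y² = 16²
2x·dx/dt + 2y·dy/dt = 0
dy/dt = -x/y · dx/dt = -10/(2√39) · 8 = -40√39/39 m/s
The top is descending at 40√39/39 ≈ 6.405 m/s.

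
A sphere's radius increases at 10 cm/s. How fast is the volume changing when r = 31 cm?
38440π cm³/s

V = (4/3)πr³
dV/dt = dV/dr · dr/dt = 4πr² · 10
At r = 31: dV/dt = 38440π cm³/s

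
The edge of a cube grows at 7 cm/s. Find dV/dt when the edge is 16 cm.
5376 cm³/s

V = s³
dV/dt = 3s² · ds/dt = 3·16²·7 = 5376 cm³/s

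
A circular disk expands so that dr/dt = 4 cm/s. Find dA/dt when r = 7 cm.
56π cm²/s

A = πr²
dA/dt = 2πr · dr/dt = 2π(7)(4) = 56π cm²/s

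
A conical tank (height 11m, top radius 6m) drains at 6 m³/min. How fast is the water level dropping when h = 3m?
121/(54π) ≈ 0.7132 m/min

r/h = 6/11, so r = (6/11)h
V = (1/3)πr²h = (1/3)π((6/11)h)²h = (12/121)πh³
dV/dh = (36/121)πh²
dh/dt = (dV/dt)/(dV/dh) = -6/((36/121)π·3²) = -121/(54π) m/min
The level is dropping at 121/(54π) ≈ 0.7132 m/min.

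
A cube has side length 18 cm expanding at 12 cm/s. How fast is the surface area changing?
2592 cm²/s

A = 6s²
dA/dt = 12s · ds/dt = 12·18·12 = 2592 cm²/s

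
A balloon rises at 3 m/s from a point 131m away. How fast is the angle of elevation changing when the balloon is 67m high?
0.018152 rad/s

tan(θ) = y/131
sec²(θ) · dθ/dt = (1/131) · dy/dt
dθ/dt = cos²(θ)/131 · 3 = 131/(131² + 67²) · 3
dθ/dt = 0.018152 rad/s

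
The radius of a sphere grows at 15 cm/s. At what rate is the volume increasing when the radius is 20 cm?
24000π cm³/s

V = (4/3)πr³
dV/dt = dV/dr · dr/dt = 4πr² · 15
At r = 20: dV/dt = 24000π cm³/s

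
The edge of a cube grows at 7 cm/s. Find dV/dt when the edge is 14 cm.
4116 cm³/s

V = s³
dV/dt = 3s² · ds/dt = 3·14²·7 = 4116 cm³/s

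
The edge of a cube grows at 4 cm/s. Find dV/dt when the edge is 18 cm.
3888 cm³/s

V = s³
dV/dt = 3s² · ds/dt = 3·18²·4 = 3888 cm³/s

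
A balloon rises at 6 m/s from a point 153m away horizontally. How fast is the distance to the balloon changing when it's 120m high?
240√4201/4201 ≈ 3.703 m/s

z² = 153² + y²
z = √(153² + 120²) = 3√4201
dz/dt = y/z · dy/dt = 120/(3√4201) · 6 = 240√4201/4201 ≈ 3.703 m/s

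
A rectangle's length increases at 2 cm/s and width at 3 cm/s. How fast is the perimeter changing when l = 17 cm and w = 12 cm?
10 cm/s

P = 2(l + w)
dP/dt = 2(dl/dt + dw/dt) = 2(2 + 3) = 10 cm/s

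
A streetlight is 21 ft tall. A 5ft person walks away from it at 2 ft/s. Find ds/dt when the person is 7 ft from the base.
5/8 ft/s

By similar triangles: 21/(x+s) = 5/s
Solving: s = 5x/16
ds/dt = 5/16 · dx/dt = 5/16 · 2 = 5/8 ft/s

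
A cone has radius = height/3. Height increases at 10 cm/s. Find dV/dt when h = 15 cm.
250π cm³/s

V = (1/3)π(h/3)²h = πh³/27
dV/dt = πh²/9 · 10
At h = 15: dV/dt = 250π cm³/s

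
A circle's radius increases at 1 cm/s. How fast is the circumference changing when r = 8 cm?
2π cm/s

C = 2πr
dC/dt = 2π · dr/dt = 2π · 1 = 2π cm/s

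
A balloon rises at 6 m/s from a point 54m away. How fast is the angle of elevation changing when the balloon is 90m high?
0.029412 rad/s

tan(θ) = y/54
sec²(θ) · dθ/dt = (1/54) · dy/dt
dθ/dt = cos²(θ)/54 · 6 = 54/(54² + 90²) · 6
dθ/dt = 0.029412 rad/s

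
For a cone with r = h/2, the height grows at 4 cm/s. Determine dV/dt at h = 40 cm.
1600π cm³/s

V = (1/3)π(h/2)²h = πh³/12
dV/dt = πh²/4 · 4
At h = 40: dV/dt = 1600π cm³/s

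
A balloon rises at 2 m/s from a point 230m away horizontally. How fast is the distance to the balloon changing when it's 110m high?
11√26/65 ≈ 0.8629 m/s

z² = 230² + y²
z = √(230² + 110²) = 50√26
dz/dt = y/z · dy/dt = 110/(50√26) · 2 = 11√26/65 ≈ 0.8629 m/s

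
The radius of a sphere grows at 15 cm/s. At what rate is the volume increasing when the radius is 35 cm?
73500π cm³/s

V = (4/3)πr³
dV/dt = dV/dr · dr/dt = 4πr² · 15
At r = 35: dV/dt = 73500π cm³/s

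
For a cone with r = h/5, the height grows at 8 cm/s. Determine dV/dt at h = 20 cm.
128π cm³/s

V = (1/3)π(h/5)²h = πh³/75
dV/dt = πh²/25 · 8
At h = 20: dV/dt = 128π cm³/s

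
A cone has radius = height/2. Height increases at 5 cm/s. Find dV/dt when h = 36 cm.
1620π cm³/s

V = (1/3)π(h/2)²h = πh³/12
dV/dt = πh²/4 · 5
At h = 36: dV/dt = 1620π cm³/s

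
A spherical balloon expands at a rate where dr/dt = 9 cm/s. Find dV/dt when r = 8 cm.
2304π cm³/s

V = (4/3)πr³
dV/dt = dV/dr · dr/dt = 4πr² · 9
At r = 8: dV/dt = 2304π cm³/s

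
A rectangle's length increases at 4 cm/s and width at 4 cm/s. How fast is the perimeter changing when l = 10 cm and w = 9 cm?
16 cm/s

P = 2(l + w)
dP/dt = 2(dl/dt + dw/dt) = 2(4 + 4) = 16 cm/s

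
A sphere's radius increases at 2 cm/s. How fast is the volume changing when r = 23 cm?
4232π cm³/s

V = (4/3)πr³
dV/dt = dV/dr · dr/dt = 4πr² · 2
At r = 23: dV/dt = 4232π cm³/s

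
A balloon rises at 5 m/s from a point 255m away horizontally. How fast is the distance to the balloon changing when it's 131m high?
655√82186/82186 ≈ 2.285 m/s

z² = 255² + y²
z = √(255² + 131²) = √82186
dz/dt = y/z · dy/dt = 131/√82186 · 5 = 655√82186/82186 ≈ 2.285 m/s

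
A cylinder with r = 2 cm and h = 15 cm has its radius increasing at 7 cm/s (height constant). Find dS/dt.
266π cm²/s

S = 2πrh + 2πr² (lateral + bases)
dS/dt = (2πh + 4πr)·dr/dt = (2π·15 + 4π·2)·7
= 266π cm²/s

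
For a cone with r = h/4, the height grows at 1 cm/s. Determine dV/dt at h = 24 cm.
36π cm³/s

V = (1/3)π(h/4)²h = πh³/48
dV/dt = πh²/16 · 1
At h = 24: dV/dt = 36π cm³/s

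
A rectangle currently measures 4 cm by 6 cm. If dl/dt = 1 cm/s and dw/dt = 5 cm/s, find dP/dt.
12 cm/s

P = 2(l + w)
dP/dt = 2(dl/dt + dw/dt) = 2(1 + 5) = 12 cm/s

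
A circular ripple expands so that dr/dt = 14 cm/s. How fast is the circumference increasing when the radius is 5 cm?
28π cm/s

C = 2πr
dC/dt = 2π · dr/dt = 2π · 14 = 28π cm/s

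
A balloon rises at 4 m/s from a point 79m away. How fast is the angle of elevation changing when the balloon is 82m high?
0.024373 rad/s

tan(θ) = y/79
sec²(θ) · dθ/dt = (1/79) · dy/dt
dθ/dt = cos²(θ)/79 · 4 = 79/(79² + 82²) · 4
dθ/dt = 0.024373 rad/s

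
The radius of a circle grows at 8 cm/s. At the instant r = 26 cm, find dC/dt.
16π cm/s

C = 2πr
dC/dt = 2π · dr/dt = 2π · 8 = 16π cm/s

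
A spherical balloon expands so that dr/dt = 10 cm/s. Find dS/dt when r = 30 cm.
2400π cm²/s

S = 4πr²
dS/dt = dS/dr · dr/dt = 8πr · 10
At r = 30: dS/dt = 2400π cm²/s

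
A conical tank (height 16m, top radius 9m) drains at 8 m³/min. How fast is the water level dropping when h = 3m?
2048/(729π) ≈ 0.8942 m/min

r/h = 9/16, so r = (9/16)h
V = (1/3)πr²h = (1/3)π((9/16)h)²h = (27/256)πh³
dV/dh = (81/256)πh²
dh/dt = (dV/dt)/(dV/dh) = -8/((81/256)π·3²) = -2048/(729π) m/min
The level is dropping at 2048/(729π) ≈ 0.8942 m/min.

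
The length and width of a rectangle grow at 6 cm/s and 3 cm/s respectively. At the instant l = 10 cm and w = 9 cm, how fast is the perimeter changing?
18 cm/s

P = 2(l + w)
dP/dt = 2(dl/dt + dw/dt) = 2(6 + 3) = 18 cm/s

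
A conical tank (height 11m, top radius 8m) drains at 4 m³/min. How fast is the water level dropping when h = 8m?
121/(1024π) ≈ 0.03761 m/min

r/h = 8/11, so r = (8/11)h
V = (1/3)πr²h = (1/3)π((8/11)h)²h = (64/363)πh³
dV/dh = (64/121)πh²
dh/dt = (dV/dt)/(dV/dh) = -4/((64/121)π·8²) = -121/(1024π) m/min
The level is dropping at 121/(1024π) ≈ 0.03761 m/min.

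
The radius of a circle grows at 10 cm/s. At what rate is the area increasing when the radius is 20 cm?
400π cm²/s

A = πr²
dA/dt = 2πr · dr/dt = 2π(20)(10) = 400π cm²/s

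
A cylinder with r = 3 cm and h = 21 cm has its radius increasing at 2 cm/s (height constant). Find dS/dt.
108π cm²/s

S = 2πrh + 2πr² (lateral + bases)
dS/dt = (2πh + 4πr)·dr/dt = (2π·21 + 4π·3)·2
= 108π cm²/s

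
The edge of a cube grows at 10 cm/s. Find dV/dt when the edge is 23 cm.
15870 cm³/s

V = s³
dV/dt = 3s² · ds/dt = 3·23²·10 = 15870 cm³/s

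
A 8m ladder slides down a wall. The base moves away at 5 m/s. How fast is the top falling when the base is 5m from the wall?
25√39/39 ≈ 4.003 m/s

x² + y² = 8²
2x·dx/dt + 2y·dy/dt = 0
dy/dt = -x/y · dx/dt = -5/√39 · 5 = -25√39/39 m/s
The top is descending at 25√39/39 ≈ 4.003 m/s.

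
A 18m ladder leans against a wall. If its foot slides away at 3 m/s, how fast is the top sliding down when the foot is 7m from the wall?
21√11/55 ≈ 1.266 m/s

x² + y² = 18²
2x·dx/dt + 2y·dy/dt = 0
dy/dt = -x/y · dx/dt = -7/(5√11) · 3 = -21√11/55 m/s
The top is descending at 21√11/55 ≈ 1.266 m/s.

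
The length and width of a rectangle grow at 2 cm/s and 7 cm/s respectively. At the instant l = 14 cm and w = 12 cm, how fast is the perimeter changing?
18 cm/s

P = 2(l + w)
dP/dt = 2(dl/dt + dw/dt) = 2(2 + 7) = 18 cm/s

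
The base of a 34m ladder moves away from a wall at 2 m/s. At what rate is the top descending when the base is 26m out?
13√30/30 ≈ 2.373 m/s

x² + y² = 34²
2x·dx/dt + 2y·dy/dt = 0
dy/dt = -x/y · dx/dt = -26/(4√30) · 2 = -13√30/30 m/s
The top is descending at 13√30/30 ≈ 2.373 m/s.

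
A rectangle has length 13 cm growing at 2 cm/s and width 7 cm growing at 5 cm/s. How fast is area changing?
79 cm²/s

A = lw
dA/dt = w·dl/dt + l·dw/dt = 7·2 + 13·5 = 79 cm²/s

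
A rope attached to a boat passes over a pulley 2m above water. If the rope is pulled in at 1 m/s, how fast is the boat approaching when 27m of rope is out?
27√29/145 ≈ 1.003 m/s

rope² = x² + 2²
x = √(27² - 2²) = 5√29
dx/dt = (rope/x) · d(rope)/dt = (27/(5√29)) · (-1) = -27√29/145 m/s
The boat approaches at 27√29/145 ≈ 1.003 m/s.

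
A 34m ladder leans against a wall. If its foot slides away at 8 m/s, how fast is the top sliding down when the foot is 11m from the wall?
88√115/345 ≈ 2.735 m/s

x² + y² = 34²
2x·dx/dt + 2y·dy/dt = 0
dy/dt = -x/y · dx/dt = -11/(3√115) · 8 = -88√115/345 m/s
The top is descending at 88√115/345 ≈ 2.735 m/s.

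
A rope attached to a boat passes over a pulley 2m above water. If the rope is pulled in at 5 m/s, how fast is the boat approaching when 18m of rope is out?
9√5/4 ≈ 5.031 m/s

rope² = x² + 2²
x = √(18² - 2²) = 8√5
dx/dt = (rope/x) · d(rope)/dt = (18/(8√5)) · (-5) = -9√5/4 m/s
The boat approaches at 9√5/4 ≈ 5.031 m/s.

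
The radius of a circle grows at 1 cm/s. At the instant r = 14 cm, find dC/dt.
2π cm/s

C = 2πr
dC/dt = 2π · dr/dt = 2π · 1 = 2π cm/s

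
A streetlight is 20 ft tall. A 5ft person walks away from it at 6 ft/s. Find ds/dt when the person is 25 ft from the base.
2 ft/s

By similar triangles: 20/(x+s) = 5/s
Solving: s = 5x/15
ds/dt = 5/15 · dx/dt = 1/3 · 6 = 2 ft/s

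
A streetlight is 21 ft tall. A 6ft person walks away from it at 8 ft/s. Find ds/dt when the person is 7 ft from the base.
16/5 ft/s

By similar triangles: 21/(x+s) = 6/s
Solving: s = 6x/15
ds/dt = 6/15 · dx/dt = 2/5 · 8 = 16/5 ft/s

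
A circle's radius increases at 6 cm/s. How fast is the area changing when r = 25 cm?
300π cm²/s

A = πr²
dA/dt = 2πr · dr/dt = 2π(25)(6) = 300π cm²/s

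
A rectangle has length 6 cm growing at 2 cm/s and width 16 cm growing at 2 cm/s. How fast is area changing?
44 cm²/s

A = lw
dA/dt = w·dl/dt + l·dw/dt = 16·2 + 6·2 = 44 cm²/s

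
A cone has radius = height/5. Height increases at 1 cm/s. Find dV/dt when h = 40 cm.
64π cm³/s

V = (1/3)π(h/5)²h = πh³/75
dV/dt = πh²/25 · 1
At h = 40: dV/dt = 64π cm³/s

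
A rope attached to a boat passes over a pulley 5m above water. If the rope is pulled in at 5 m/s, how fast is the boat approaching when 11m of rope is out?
55√6/24 ≈ 5.613 m/s

rope² = x² + 5²
x = √(11² - 5²) = 4√6
dx/dt = (rope/x) · d(rope)/dt = (11/(4√6)) · (-5) = -55√6/24 m/s
The boat approaches at 55√6/24 ≈ 5.613 m/s.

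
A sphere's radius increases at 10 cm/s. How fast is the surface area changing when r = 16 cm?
1280π cm²/s

S = 4πr²
dS/dt = dS/dr · dr/dt = 8πr · 10
At r = 16: dS/dt = 1280π cm²/s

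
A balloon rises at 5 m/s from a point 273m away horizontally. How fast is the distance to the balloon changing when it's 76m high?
76√80305/16061 ≈ 1.341 m/s

z² = 273² + y²
z = √(273² + 76²) = √80305
dz/dt = y/z · dy/dt = 76/√80305 · 5 = 76√80305/16061 ≈ 1.341 m/s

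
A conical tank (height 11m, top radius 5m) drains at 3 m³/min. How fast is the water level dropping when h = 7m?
363/(1225π) ≈ 0.09432 m/min

r/h = 5/11, so r = (5/11)h
V = (1/3)πr²h = (1/3)π((5/11)h)²h = (25/363)πh³
dV/dh = (25/121)πh²
dh/dt = (dV/dt)/(dV/dh) = -3/((25/121)π·7²) = -363/(1225π) m/min
The level is dropping at 363/(1225π) ≈ 0.09432 m/min.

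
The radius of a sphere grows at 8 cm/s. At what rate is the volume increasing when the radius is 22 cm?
15488π cm³/s

V = (4/3)πr³
dV/dt = dV/dr · dr/dt = 4πr² · 8
At r = 22: dV/dt = 15488π cm³/s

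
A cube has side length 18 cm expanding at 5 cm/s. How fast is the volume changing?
4860 cm³/s

V = s³
dV/dt = 3s² · ds/dt = 3·18²·5 = 4860 cm³/s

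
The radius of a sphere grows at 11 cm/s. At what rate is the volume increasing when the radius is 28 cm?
34496π cm³/s

V = (4/3)πr³
dV/dt = dV/dr · dr/dt = 4πr² · 11
At r = 28: dV/dt = 34496π cm³/s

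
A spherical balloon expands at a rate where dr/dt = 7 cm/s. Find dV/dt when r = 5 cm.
700π cm³/s

V = (4/3)πr³
dV/dt = dV/dr · dr/dt = 4πr² · 7
At r = 5: dV/dt = 700π cm³/s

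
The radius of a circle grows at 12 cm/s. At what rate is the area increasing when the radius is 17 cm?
408π cm²/s

A = πr²
dA/dt = 2πr · dr/dt = 2π(17)(12) = 408π cm²/s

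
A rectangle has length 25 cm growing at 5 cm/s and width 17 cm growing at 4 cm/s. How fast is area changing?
185 cm²/s

A = lw
dA/dt = w·dl/dt + l·dw/dt = 17·5 + 25·4 = 185 cm²/s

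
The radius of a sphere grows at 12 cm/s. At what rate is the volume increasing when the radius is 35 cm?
58800π cm³/s

V = (4/3)πr³
dV/dt = dV/dr · dr/dt = 4πr² · 12
At r = 35: dV/dt = 58800π cm³/s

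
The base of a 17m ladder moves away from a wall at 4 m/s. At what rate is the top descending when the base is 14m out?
56√93/93 ≈ 5.807 m/s

x² + y² = 17²
2x·dx/dt + 2y·dy/dt = 0
dy/dt = -x/y · dx/dt = -14/√93 · 4 = -56√93/93 m/s
The top is descending at 56√93/93 ≈ 5.807 m/s.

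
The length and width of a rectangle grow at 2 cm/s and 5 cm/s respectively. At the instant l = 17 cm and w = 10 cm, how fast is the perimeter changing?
14 cm/s

P = 2(l + w)
dP/dt = 2(dl/dt + dw/dt) = 2(2 + 5) = 14 cm/s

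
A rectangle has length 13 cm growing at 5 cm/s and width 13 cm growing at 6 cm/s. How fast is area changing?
143 cm²/s

A = lw
dA/dt = w·dl/dt + l·dw/dt = 13·5 + 13·6 = 143 cm²/s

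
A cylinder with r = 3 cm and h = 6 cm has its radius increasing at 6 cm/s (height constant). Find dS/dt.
144π cm²/s

S = 2πrh + 2πr² (lateral + bases)
dS/dt = (2πh + 4πr)·dr/dt = (2π·6 + 4π·3)·6
= 144π cm²/s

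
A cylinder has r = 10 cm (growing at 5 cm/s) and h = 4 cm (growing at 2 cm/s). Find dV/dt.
600π cm³/s

V = πr²h
dV/dt = 2πrh·dr/dt + πr²·dh/dt
= 2π(10)(4)(5) + π(10)²(2)
= 600π cm³/s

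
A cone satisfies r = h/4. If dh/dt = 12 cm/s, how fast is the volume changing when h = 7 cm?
147π/4 cm³/s

V = (1/3)π(h/4)²h = πh³/48
dV/dt = πh²/16 · 12
At h = 7: dV/dt = 147π/4 cm³/s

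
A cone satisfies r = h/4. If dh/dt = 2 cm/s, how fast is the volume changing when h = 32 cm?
128π cm³/s

V = (1/3)π(h/4)²h = πh³/48
dV/dt = πh²/16 · 2
At h = 32: dV/dt = 128π cm³/s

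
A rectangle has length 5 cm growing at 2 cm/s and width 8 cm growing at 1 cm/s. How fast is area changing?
21 cm²/s

A = lw
dA/dt = w·dl/dt + l·dw/dt = 8·2 + 5·1 = 21 cm²/s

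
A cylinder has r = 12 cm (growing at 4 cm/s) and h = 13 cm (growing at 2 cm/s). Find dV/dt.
1536π cm³/s

V = πr²h
dV/dt = 2πrh·dr/dt + πr²·dh/dt
= 2π(12)(13)(4) + π(12)²(2)
= 1536π cm³/s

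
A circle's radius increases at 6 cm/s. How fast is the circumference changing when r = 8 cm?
12π cm/s

C = 2πr
dC/dt = 2π · dr/dt = 2π · 6 = 12π cm/s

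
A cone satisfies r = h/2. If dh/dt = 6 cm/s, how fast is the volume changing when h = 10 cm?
150π cm³/s

V = (1/3)π(h/2)²h = πh³/12
dV/dt = πh²/4 · 6
At h = 10: dV/dt = 150π cm³/s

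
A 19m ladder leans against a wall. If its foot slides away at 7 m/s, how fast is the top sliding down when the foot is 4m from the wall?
28√345/345 ≈ 1.507 m/s

x² + y² = 19²
2x·dx/dt + 2y·dy/dt = 0
dy/dt = -x/y · dx/dt = -4/√345 · 7 = -28√345/345 m/s
The top is descending at 28√345/345 ≈ 1.507 m/s.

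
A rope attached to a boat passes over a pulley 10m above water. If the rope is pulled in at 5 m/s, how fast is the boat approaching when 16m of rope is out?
40√39/39 ≈ 6.405 m/s

rope² = x² + 10²
x = √(16² - 10²) = 2√39
dx/dt = (rope/x) · d(rope)/dt = (16/(2√39)) · (-5) = -40√39/39 m/s
The boat approaches at 40√39/39 ≈ 6.405 m/s.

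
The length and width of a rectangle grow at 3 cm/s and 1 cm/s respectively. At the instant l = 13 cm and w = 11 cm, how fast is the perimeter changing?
8 cm/s

P = 2(l + w)
dP/dt = 2(dl/dt + dw/dt) = 2(3 + 1) = 8 cm/s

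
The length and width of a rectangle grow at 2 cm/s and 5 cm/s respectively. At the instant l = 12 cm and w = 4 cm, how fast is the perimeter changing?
14 cm/s

P = 2(l + w)
dP/dt = 2(dl/dt + dw/dt) = 2(2 + 5) = 14 cm/s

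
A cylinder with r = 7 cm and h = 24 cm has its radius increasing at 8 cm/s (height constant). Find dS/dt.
608π cm²/s

S = 2πrh + 2πr² (lateral + bases)
dS/dt = (2πh + 4πr)·dr/dt = (2π·24 + 4π·7)·8
= 608π cm²/s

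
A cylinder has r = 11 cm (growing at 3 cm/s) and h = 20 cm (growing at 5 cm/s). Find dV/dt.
1925π cm³/s

V = πr²h
dV/dt = 2πrh·dr/dt + πr²·dh/dt
= 2π(11)(20)(3) + π(11)²(5)
= 1925π cm³/s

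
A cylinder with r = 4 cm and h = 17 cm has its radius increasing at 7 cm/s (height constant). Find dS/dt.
350π cm²/s

S = 2πrh + 2πr² (lateral + bases)
dS/dt = (2πh + 4πr)·dr/dt = (2π·17 + 4π·4)·7
= 350π cm²/s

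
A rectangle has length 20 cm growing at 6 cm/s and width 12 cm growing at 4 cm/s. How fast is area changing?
152 cm²/s

A = lw
dA/dt = w·dl/dt + l·dw/dt = 12·6 + 20·4 = 152 cm²/s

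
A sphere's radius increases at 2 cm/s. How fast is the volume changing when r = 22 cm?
3872π cm³/s

V = (4/3)πr³
dV/dt = dV/dr · dr/dt = 4πr² · 2
At r = 22: dV/dt = 3872π cm³/s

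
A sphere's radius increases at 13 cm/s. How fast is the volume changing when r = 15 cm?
11700π cm³/s

V = (4/3)πr³
dV/dt = dV/dr · dr/dt = 4πr² · 13
At r = 15: dV/dt = 11700π cm³/s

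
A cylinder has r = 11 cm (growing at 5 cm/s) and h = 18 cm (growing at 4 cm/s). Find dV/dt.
2464π cm³/s

V = πr²h
dV/dt = 2πrh·dr/dt + πr²·dh/dt
= 2π(11)(18)(5) + π(11)²(4)
= 2464π cm³/s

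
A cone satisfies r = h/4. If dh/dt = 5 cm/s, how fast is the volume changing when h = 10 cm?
125π/4 cm³/s

V = (1/3)π(h/4)²h = πh³/48
dV/dt = πh²/16 · 5
At h = 10: dV/dt = 125π/4 cm³/s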